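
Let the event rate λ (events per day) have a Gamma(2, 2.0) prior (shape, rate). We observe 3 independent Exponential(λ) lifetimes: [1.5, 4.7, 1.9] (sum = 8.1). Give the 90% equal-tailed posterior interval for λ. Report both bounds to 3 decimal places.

[0.195, 0.906]

Posterior: Gamma(2+3, 2.0+8.1) = Gamma(5, 10.1) (shape, rate).
Equal-tailed 90% interval: Gamma(5, 10.1) quantiles at 0.05 and 0.95.
Posterior mean ≈ 0.495, SD ≈ 0.221; a Normal approximation gives roughly [0.131, 0.859].
Exact: lower = 0.195; upper = 0.906.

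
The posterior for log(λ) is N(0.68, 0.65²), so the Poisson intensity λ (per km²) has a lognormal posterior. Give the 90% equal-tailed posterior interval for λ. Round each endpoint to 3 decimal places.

On the log scale the 90% interval is 0.68 ± 1.645 × 0.65 = [-0.3892, 1.7492].
Exponentiate: [e^-0.3892, e^1.7492] = [0.678, 5.750].

[0.678, 5.750]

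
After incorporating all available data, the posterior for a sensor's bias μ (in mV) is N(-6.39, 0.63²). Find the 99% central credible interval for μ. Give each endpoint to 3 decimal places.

The posterior is symmetric, so the 99% equal-tailed interval is μ = -6.39 ± z·0.63 with z = 2.576.
Half-width: 2.576 × 0.63 = 1.623.
-6.39 − 1.623 = -8.013; -6.39 + 1.623 = -4.767.

[-8.013, -4.767]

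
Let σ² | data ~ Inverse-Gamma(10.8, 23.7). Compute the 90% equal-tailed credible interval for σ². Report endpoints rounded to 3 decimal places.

[1.418, 3.937]

Inverse-Gamma(10.8, 23.7) quantiles: F⁻¹(0.05) and F⁻¹(0.95).
Equivalently, 1/σ² ~ Gamma(10.8, rate = 23.7); invert its 0.95 and 0.05 quantiles.
Posterior mean ≈ 2.418, SD ≈ 0.815; a Normal approximation gives roughly [1.077, 3.759].
Exact: lower = 1.418; upper = 3.937.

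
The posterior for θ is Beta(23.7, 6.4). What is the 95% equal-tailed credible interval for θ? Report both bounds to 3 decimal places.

Posterior: Beta(23.7, 6.4).
Equal-tailed 95% interval: the 0.025 and 0.975 quantiles of Beta(23.7, 6.4).
Posterior mean ≈ 0.787, SD ≈ 0.073; a Normal approximation gives roughly [0.644, 0.931].
Exact: F⁻¹(0.025) = 0.627; F⁻¹(0.975) = 0.911.

[0.627, 0.911]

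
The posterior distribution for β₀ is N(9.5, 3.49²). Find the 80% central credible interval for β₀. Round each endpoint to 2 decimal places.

The posterior is symmetric, so the 80% equal-tailed interval is β₀ = 9.5 ± z·3.49 with z = 1.282.
Half-width: 1.282 × 3.49 = 4.47.
9.5 − 4.47 = 5.03; 9.5 + 4.47 = 13.97.

[5.03, 13.97]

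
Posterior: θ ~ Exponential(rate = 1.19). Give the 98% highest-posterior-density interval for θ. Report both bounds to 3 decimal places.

The exponential density is strictly decreasing on [0, ∞), so the HPD interval is anchored at 0: [0, q] with P(θ ≤ q) = 0.98.
q = −ln(1 − 0.98) / 1.19 = 3.9120 / 1.19 = 3.287.

[0.000, 3.287]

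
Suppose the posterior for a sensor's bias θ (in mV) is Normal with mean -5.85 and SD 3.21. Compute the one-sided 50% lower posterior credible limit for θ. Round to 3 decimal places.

-5.850

Need L with P(θ ≥ L) = 0.50: L = -5.85 − z_{0.5}·3.21.
z = 0.000; L = -5.85 − 0.000 × 3.21 = -5.850.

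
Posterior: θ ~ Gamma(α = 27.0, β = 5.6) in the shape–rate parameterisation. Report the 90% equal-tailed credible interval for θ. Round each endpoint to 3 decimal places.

[3.403, 6.442]

Posterior: Gamma(shape 27.0, rate 5.6).
Equal-tailed 90% interval: Gamma(27.0, 5.6) quantiles at 0.05 and 0.95.
Posterior mean ≈ 4.821, SD ≈ 0.928; a Normal approximation gives roughly [3.295, 6.348].
Exact: lower = 3.403; upper = 6.442.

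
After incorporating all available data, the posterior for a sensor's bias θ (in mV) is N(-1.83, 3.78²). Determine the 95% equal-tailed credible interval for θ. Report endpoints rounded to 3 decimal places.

[-9.239, 5.579]

The posterior is symmetric, so the 95% equal-tailed interval is θ = -1.83 ± z·3.78 with z = 1.960.
Half-width: 1.960 × 3.78 = 7.409.
-1.83 − 7.409 = -9.239; -1.83 + 7.409 = 5.579.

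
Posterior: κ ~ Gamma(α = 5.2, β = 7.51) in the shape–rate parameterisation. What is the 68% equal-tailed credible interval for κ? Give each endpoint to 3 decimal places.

Posterior: Gamma(shape 5.2, rate 7.51).
Equal-tailed 68% interval: Gamma(5.2, 7.51) quantiles at 0.16 and 0.84.
Posterior mean ≈ 0.692, SD ≈ 0.304; a Normal approximation gives roughly [0.390, 0.994].
Exact: lower = 0.400; upper = 0.984.

[0.400, 0.984]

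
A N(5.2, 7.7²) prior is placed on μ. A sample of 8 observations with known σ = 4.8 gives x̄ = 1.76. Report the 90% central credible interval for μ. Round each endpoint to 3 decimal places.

[-0.807, 4.645]

Posterior precision = 1/7.7² + 8/4.8² = 0.0169 + 0.3472 = 0.3641, so posterior SD = 1.6573.
Posterior mean = (5.2/7.7² + 8·1.76/4.8²) / 0.3641 = 1.9194.
Interval: 1.9194 ± 1.645 × 1.6573 → [-0.807, 4.645].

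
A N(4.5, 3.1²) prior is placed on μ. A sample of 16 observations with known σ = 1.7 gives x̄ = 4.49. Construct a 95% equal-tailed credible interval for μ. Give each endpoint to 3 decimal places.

[3.665, 5.315]

Posterior precision = 1/3.1² + 16/1.7² = 0.1041 + 5.5363 = 5.6404, so posterior SD = 0.4211.
Posterior mean = (4.5/3.1² + 16·4.49/1.7²) / 5.6404 = 4.4902.
Interval: 4.4902 ± 1.960 × 0.4211 → [3.665, 5.315].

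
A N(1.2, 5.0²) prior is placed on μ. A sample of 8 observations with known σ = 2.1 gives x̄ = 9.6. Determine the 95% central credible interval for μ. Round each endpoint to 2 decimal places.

[7.98, 10.86]

Posterior precision = 1/5.0² + 8/2.1² = 0.0400 + 1.8141 = 1.8541, so posterior SD = 0.7344.
Posterior mean = (1.2/5.0² + 8·9.6/2.1²) / 1.8541 = 9.4188.
Interval: 9.4188 ± 1.960 × 0.7344 → [7.98, 10.86].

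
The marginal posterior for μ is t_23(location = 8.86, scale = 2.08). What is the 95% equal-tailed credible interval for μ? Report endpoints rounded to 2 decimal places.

[4.56, 13.16]

The t_23 distribution is symmetric; the 95% interval is 8.86 ± t·2.08 with t_{0.975,23} = 2.069.
Half-width: 2.069 × 2.08 = 4.30.
8.86 − 4.30 = 4.56; 8.86 + 4.30 = 13.16.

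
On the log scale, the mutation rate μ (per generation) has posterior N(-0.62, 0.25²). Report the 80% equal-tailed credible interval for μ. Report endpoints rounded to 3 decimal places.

On the log scale the 80% interval is -0.62 ± 1.282 × 0.25 = [-0.9404, -0.2996].
Exponentiate: [e^-0.9404, e^-0.2996] = [0.390, 0.741].

[0.390, 0.741]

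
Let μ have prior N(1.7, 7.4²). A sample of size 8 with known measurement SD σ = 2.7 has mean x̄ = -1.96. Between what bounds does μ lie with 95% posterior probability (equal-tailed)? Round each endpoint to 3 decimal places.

Posterior precision = 1/7.4² + 8/2.7² = 0.0183 + 1.0974 = 1.1157, so posterior SD = 0.9467.
Posterior mean = (1.7/7.4² + 8·-1.96/2.7²) / 1.1157 = -1.9001.
Interval: -1.9001 ± 1.960 × 0.9467 → [-3.756, -0.044].

[-3.756, -0.044]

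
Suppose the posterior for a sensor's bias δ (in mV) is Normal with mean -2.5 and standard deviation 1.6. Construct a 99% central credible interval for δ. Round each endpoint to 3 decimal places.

[-6.621, 1.621]

The posterior is symmetric, so the 99% equal-tailed interval is δ = -2.5 ± z·1.6 with z = 2.576.
Half-width: 2.576 × 1.6 = 4.121.
-2.5 − 4.121 = -6.621; -2.5 + 4.121 = 1.621.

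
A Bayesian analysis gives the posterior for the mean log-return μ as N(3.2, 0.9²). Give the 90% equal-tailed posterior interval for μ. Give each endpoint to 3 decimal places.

[1.720, 4.680]

The posterior is symmetric, so the 90% equal-tailed interval is μ = 3.2 ± z·0.9 with z = 1.645.
Half-width: 1.645 × 0.9 = 1.480.
3.2 − 1.480 = 1.720; 3.2 + 1.480 = 4.680.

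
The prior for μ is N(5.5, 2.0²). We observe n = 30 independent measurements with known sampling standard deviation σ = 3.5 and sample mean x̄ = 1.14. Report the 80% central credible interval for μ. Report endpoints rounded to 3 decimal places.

[0.764, 2.324]

Posterior precision = 1/2.0² + 30/3.5² = 0.2500 + 2.4490 = 2.6990, so posterior SD = 0.6087.
Posterior mean = (5.5/2.0² + 30·1.14/3.5²) / 2.6990 = 1.5439.
Interval: 1.5439 ± 1.282 × 0.6087 → [0.764, 2.324].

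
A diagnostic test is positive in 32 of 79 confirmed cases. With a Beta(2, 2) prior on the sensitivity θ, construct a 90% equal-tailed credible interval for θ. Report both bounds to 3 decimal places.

[0.323, 0.499]

Posterior: Beta(2+32, 2+47) = Beta(34, 49).
Equal-tailed 90% interval: the 0.05 and 0.95 quantiles of Beta(34, 49).
Posterior mean ≈ 0.410, SD ≈ 0.054; a Normal approximation gives roughly [0.321, 0.498].
Exact: F⁻¹(0.05) = 0.323; F⁻¹(0.95) = 0.499.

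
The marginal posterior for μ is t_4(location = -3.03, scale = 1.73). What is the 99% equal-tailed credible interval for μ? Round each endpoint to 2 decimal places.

[-11.00, 4.94]

The t_4 distribution is symmetric; the 99% interval is -3.03 ± t·1.73 with t_{0.995,4} = 4.604.
Half-width: 4.604 × 1.73 = 7.97.
-3.03 − 7.97 = -11.00; -3.03 + 7.97 = 4.94.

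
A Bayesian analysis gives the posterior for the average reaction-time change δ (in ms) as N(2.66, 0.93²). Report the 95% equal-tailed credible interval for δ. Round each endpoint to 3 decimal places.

The posterior is symmetric, so the 95% equal-tailed interval is δ = 2.66 ± z·0.93 with z = 1.960.
Half-width: 1.960 × 0.93 = 1.823.
2.66 − 1.823 = 0.837; 2.66 + 1.823 = 4.483.

[0.837, 4.483]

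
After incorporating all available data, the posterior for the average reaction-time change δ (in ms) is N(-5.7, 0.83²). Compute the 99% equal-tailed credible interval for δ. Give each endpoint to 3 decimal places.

[-7.838, -3.562]

The posterior is symmetric, so the 99% equal-tailed interval is δ = -5.7 ± z·0.83 with z = 2.576.
Half-width: 2.576 × 0.83 = 2.138.
-5.7 − 2.138 = -7.838; -5.7 + 2.138 = -3.562.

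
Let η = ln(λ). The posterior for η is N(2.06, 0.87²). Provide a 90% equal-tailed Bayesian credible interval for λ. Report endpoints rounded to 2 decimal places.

[1.88, 32.82]

On the log scale the 90% interval is 2.06 ± 1.645 × 0.87 = [0.6290, 3.4910].
Exponentiate: [e^0.6290, e^3.4910] = [1.88, 32.82].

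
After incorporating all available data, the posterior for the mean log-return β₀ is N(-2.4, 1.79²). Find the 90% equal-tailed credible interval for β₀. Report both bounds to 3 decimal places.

[-5.344, 0.544]

The posterior is symmetric, so the 90% equal-tailed interval is β₀ = -2.4 ± z·1.79 with z = 1.645.
Half-width: 1.645 × 1.79 = 2.944.
-2.4 − 2.944 = -5.344; -2.4 + 2.944 = 0.544.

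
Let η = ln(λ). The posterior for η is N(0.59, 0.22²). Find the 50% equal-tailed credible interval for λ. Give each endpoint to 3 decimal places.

[1.555, 2.093]

On the log scale the 50% interval is 0.59 ± 0.674 × 0.22 = [0.4416, 0.7384].
Exponentiate: [e^0.4416, e^0.7384] = [1.555, 2.093].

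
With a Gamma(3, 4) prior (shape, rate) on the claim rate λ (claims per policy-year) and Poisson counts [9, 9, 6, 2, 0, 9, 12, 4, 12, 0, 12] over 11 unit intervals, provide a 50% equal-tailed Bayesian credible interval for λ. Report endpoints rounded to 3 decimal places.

[4.792, 5.584]

Posterior: Gamma(3+75, 4+11) = Gamma(78, 15) (shape, rate).
Equal-tailed 50% interval: Gamma(78, 15) quantiles at 0.25 and 0.75.
Posterior mean ≈ 5.200, SD ≈ 0.589; a Normal approximation gives roughly [4.803, 5.597].
Exact: lower = 4.792; upper = 5.584.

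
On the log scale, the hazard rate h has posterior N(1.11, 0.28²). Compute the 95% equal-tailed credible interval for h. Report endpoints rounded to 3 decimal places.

[1.753, 5.253]

On the log scale the 95% interval is 1.11 ± 1.960 × 0.28 = [0.5612, 1.6588].
Exponentiate: [e^0.5612, e^1.6588] = [1.753, 5.253].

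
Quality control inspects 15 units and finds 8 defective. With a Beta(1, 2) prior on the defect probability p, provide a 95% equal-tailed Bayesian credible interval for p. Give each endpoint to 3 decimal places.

Posterior: Beta(1+8, 2+7) = Beta(9, 9).
Equal-tailed 95% interval: the 0.025 and 0.975 quantiles of Beta(9, 9).
Posterior mean ≈ 0.500, SD ≈ 0.115; a Normal approximation gives roughly [0.275, 0.725].
Exact: F⁻¹(0.025) = 0.278; F⁻¹(0.975) = 0.722.

[0.278, 0.722]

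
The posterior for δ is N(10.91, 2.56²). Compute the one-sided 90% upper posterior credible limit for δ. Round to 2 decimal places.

Need U with P(δ ≤ U) = 0.90: U = 10.91 + z_{0.1}·2.56.
z = 1.282; U = 10.91 + 1.282 × 2.56 = 14.19.

14.19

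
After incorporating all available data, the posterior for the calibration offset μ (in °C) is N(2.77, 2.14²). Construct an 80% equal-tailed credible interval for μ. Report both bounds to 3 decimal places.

The posterior is symmetric, so the 80% equal-tailed interval is μ = 2.77 ± z·2.14 with z = 1.282.
Half-width: 1.282 × 2.14 = 2.743.
2.77 − 2.743 = 0.027; 2.77 + 2.743 = 5.513.

[0.027, 5.513]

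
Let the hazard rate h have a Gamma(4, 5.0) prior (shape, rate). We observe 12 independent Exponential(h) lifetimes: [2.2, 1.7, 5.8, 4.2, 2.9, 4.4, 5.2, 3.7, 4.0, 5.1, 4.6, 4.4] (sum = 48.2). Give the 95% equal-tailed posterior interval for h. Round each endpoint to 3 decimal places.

Posterior: Gamma(4+12, 5.0+48.2) = Gamma(16, 53.2) (shape, rate).
Equal-tailed 95% interval: Gamma(16, 53.2) quantiles at 0.025 and 0.975.
Posterior mean ≈ 0.301, SD ≈ 0.075; a Normal approximation gives roughly [0.153, 0.448].
Exact: lower = 0.172; upper = 0.465.

[0.172, 0.465]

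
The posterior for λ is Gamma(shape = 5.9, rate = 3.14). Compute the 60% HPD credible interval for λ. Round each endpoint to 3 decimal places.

The posterior is unimodal and skewed, so the HPD interval has equal density at both endpoints and is the shortest 60% interval.
Solving f(1.032) = f(2.244) with F(2.244) − F(1.032) = 0.60 gives [1.032, 2.244].
For comparison, the equal-tailed interval is [1.217, 2.480]; the HPD is narrower and shifted toward the mode.

[1.032, 2.244]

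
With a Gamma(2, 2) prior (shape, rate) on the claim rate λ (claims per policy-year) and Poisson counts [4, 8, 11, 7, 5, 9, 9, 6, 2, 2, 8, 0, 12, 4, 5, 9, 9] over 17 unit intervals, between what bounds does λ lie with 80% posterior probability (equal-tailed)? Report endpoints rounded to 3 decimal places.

Posterior: Gamma(2+110, 2+17) = Gamma(112, 19) (shape, rate).
Equal-tailed 80% interval: Gamma(112, 19) quantiles at 0.1 and 0.9.
Posterior mean ≈ 5.895, SD ≈ 0.557; a Normal approximation gives roughly [5.181, 6.609].
Exact: lower = 5.193; upper = 6.619.

[5.193, 6.619]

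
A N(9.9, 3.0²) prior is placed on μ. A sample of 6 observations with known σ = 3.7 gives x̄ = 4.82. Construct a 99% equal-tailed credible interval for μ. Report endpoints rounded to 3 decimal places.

[2.372, 9.323]

Posterior precision = 1/3.0² + 6/3.7² = 0.1111 + 0.4383 = 0.5494, so posterior SD = 1.3492.
Posterior mean = (9.9/3.0² + 6·4.82/3.7²) / 0.5494 = 5.8474.
Interval: 5.8474 ± 2.576 × 1.3492 → [2.372, 9.323].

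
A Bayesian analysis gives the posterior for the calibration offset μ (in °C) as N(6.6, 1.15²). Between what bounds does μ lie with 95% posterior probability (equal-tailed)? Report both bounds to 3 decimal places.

The posterior is symmetric, so the 95% equal-tailed interval is μ = 6.6 ± z·1.15 with z = 1.960.
Half-width: 1.960 × 1.15 = 2.254.
6.6 − 2.254 = 4.346; 6.6 + 2.254 = 8.854.

[4.346, 8.854]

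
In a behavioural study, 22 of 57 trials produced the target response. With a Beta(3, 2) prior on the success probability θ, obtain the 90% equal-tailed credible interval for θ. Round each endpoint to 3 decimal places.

[0.303, 0.507]

Posterior: Beta(3+22, 2+35) = Beta(25, 37).
Equal-tailed 90% interval: the 0.05 and 0.95 quantiles of Beta(25, 37).
Posterior mean ≈ 0.403, SD ≈ 0.062; a Normal approximation gives roughly [0.302, 0.505].
Exact: F⁻¹(0.05) = 0.303; F⁻¹(0.95) = 0.507.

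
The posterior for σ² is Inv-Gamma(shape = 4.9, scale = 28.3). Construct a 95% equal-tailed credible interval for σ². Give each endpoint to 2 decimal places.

[2.80, 18.05]

Inverse-Gamma(4.9, 28.3) quantiles: F⁻¹(0.025) and F⁻¹(0.975).
Equivalently, 1/σ² ~ Gamma(4.9, rate = 28.3); invert its 0.975 and 0.025 quantiles.
Posterior mean ≈ 7.26, SD ≈ 4.26; a Normal approximation gives roughly [-1.10, 15.61].
Exact: lower = 2.80; upper = 18.05.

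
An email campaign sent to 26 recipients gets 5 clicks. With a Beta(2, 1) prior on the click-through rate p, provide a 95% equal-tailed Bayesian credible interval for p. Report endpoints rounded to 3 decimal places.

Posterior: Beta(2+5, 1+21) = Beta(7, 22).
Equal-tailed 95% interval: the 0.025 and 0.975 quantiles of Beta(7, 22).
Posterior mean ≈ 0.241, SD ≈ 0.078; a Normal approximation gives roughly [0.088, 0.395].
Exact: F⁻¹(0.025) = 0.107; F⁻¹(0.975) = 0.410.

[0.107, 0.410]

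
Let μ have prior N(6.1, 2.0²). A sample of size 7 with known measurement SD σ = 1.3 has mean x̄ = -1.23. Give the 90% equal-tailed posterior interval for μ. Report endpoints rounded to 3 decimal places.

Posterior precision = 1/2.0² + 7/1.3² = 0.2500 + 4.1420 = 4.3920, so posterior SD = 0.4772.
Posterior mean = (6.1/2.0² + 7·-1.23/1.3²) / 4.3920 = -0.8128.
Interval: -0.8128 ± 1.645 × 0.4772 → [-1.598, -0.028].

[-1.598, -0.028]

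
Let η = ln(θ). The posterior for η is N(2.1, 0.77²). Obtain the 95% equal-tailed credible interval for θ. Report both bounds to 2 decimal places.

On the log scale the 95% interval is 2.1 ± 1.960 × 0.77 = [0.5908, 3.6092].
Exponentiate: [e^0.5908, e^3.6092] = [1.81, 36.94].

[1.81, 36.94]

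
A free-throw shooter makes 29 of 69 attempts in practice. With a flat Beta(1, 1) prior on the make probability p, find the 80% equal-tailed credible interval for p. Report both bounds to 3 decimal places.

Posterior: Beta(1+29, 1+40) = Beta(30, 41).
Equal-tailed 80% interval: the 0.1 and 0.9 quantiles of Beta(30, 41).
Posterior mean ≈ 0.423, SD ≈ 0.058; a Normal approximation gives roughly [0.348, 0.497].
Exact: F⁻¹(0.1) = 0.348; F⁻¹(0.9) = 0.498.

[0.348, 0.498]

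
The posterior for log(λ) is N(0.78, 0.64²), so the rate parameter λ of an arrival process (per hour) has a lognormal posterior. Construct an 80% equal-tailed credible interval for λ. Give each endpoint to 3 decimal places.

On the log scale the 80% interval is 0.78 ± 1.282 × 0.64 = [-0.0402, 1.6002].
Exponentiate: [e^-0.0402, e^1.6002] = [0.961, 4.954].

[0.961, 4.954]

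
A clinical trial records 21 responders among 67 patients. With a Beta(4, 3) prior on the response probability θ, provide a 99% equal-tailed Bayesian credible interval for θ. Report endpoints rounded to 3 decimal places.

[0.207, 0.485]

Posterior: Beta(4+21, 3+46) = Beta(25, 49).
Equal-tailed 99% interval: the 0.005 and 0.995 quantiles of Beta(25, 49).
Posterior mean ≈ 0.338, SD ≈ 0.055; a Normal approximation gives roughly [0.197, 0.479].
Exact: F⁻¹(0.005) = 0.207; F⁻¹(0.995) = 0.485.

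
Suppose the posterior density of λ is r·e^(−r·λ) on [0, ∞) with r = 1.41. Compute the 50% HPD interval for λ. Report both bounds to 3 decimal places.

The exponential density is strictly decreasing on [0, ∞), so the HPD interval is anchored at 0: [0, q] with P(λ ≤ q) = 0.50.
q = −ln(1 − 0.50) / 1.41 = 0.6931 / 1.41 = 0.492.

[0.000, 0.492]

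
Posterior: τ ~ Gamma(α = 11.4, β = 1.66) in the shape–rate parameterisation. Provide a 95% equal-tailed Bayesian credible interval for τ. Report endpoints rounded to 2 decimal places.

[3.48, 11.39]

Posterior: Gamma(shape 11.4, rate 1.66).
Equal-tailed 95% interval: Gamma(11.4, 1.66) quantiles at 0.025 and 0.975.
Posterior mean ≈ 6.87, SD ≈ 2.03; a Normal approximation gives roughly [2.88, 10.85].
Exact: lower = 3.48; upper = 11.39.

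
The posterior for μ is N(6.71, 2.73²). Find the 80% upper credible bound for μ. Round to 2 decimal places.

9.01

Need U with P(μ ≤ U) = 0.80: U = 6.71 + z_{0.2}·2.73.
z = 0.842; U = 6.71 + 0.842 × 2.73 = 9.01.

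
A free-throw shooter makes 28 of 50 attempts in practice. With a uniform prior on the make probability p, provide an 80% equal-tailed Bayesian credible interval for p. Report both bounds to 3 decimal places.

[0.469, 0.645]

Posterior: Beta(1+28, 1+22) = Beta(29, 23).
Equal-tailed 80% interval: the 0.1 and 0.9 quantiles of Beta(29, 23).
Posterior mean ≈ 0.558, SD ≈ 0.068; a Normal approximation gives roughly [0.470, 0.645].
Exact: F⁻¹(0.1) = 0.469; F⁻¹(0.9) = 0.645.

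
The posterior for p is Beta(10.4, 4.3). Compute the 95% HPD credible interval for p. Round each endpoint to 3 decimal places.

[0.483, 0.917]

The posterior is unimodal and skewed, so the HPD interval has equal density at both endpoints and is the shortest 95% interval.
Solving f(0.483) = f(0.917) with F(0.917) − F(0.483) = 0.95 gives [0.483, 0.917].
For comparison, the equal-tailed interval is [0.460, 0.901]; the HPD is narrower and shifted toward the mode.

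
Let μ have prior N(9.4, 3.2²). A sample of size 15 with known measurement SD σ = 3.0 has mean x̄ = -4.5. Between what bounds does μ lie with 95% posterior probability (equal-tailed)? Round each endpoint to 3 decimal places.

[-5.206, -2.255]

Posterior precision = 1/3.2² + 15/3.0² = 0.0977 + 1.6667 = 1.7643, so posterior SD = 0.7529.
Posterior mean = (9.4/3.2² + 15·-4.5/3.0²) / 1.7643 = -3.7306.
Interval: -3.7306 ± 1.960 × 0.7529 → [-5.206, -2.255].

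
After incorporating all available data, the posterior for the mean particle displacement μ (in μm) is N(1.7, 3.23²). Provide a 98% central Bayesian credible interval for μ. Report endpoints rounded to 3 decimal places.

[-5.814, 9.214]

The posterior is symmetric, so the 98% equal-tailed interval is μ = 1.7 ± z·3.23 with z = 2.326.
Half-width: 2.326 × 3.23 = 7.514.
1.7 − 7.514 = -5.814; 1.7 + 7.514 = 9.214.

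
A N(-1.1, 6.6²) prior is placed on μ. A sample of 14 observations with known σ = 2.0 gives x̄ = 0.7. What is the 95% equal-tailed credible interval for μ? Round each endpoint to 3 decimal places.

[-0.356, 1.732]

Posterior precision = 1/6.6² + 14/2.0² = 0.0230 + 3.5000 = 3.5230, so posterior SD = 0.5328.
Posterior mean = (-1.1/6.6² + 14·0.7/2.0²) / 3.5230 = 0.6883.
Interval: 0.6883 ± 1.960 × 0.5328 → [-0.356, 1.732].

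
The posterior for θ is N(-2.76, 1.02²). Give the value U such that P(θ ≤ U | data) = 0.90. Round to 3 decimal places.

Need U with P(θ ≤ U) = 0.90: U = -2.76 + z_{0.1}·1.02.
z = 1.282; U = -2.76 + 1.282 × 1.02 = -1.453.

-1.453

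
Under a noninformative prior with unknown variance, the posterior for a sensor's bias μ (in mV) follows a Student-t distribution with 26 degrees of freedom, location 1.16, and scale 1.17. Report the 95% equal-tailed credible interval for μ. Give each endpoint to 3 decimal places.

[-1.245, 3.565]

The t_26 distribution is symmetric; the 95% interval is 1.16 ± t·1.17 with t_{0.975,26} = 2.056.
Half-width: 2.056 × 1.17 = 2.405.
1.16 − 2.405 = -1.245; 1.16 + 2.405 = 3.565.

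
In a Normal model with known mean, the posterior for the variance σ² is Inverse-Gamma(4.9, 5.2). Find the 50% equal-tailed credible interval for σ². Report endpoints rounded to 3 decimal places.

Inverse-Gamma(4.9, 5.2) quantiles: F⁻¹(0.25) and F⁻¹(0.75).
Equivalently, 1/σ² ~ Gamma(4.9, rate = 5.2); invert its 0.75 and 0.25 quantiles.
Posterior mean ≈ 1.333, SD ≈ 0.783; a Normal approximation gives roughly [0.805, 1.861].
Exact: lower = 0.844; upper = 1.583.

[0.844, 1.583]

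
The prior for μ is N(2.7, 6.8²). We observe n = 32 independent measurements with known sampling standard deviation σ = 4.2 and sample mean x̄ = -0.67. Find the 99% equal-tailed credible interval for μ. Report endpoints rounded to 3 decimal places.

Posterior precision = 1/6.8² + 32/4.2² = 0.0216 + 1.8141 = 1.8357, so posterior SD = 0.7381.
Posterior mean = (2.7/6.8² + 32·-0.67/4.2²) / 1.8357 = -0.6303.
Interval: -0.6303 ± 2.576 × 0.7381 → [-2.531, 1.271].

[-2.531, 1.271]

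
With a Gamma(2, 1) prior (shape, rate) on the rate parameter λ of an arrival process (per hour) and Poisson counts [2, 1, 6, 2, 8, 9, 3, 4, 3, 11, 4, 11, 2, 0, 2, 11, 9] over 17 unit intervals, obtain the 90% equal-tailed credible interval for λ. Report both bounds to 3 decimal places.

Posterior: Gamma(2+88, 1+17) = Gamma(90, 18) (shape, rate).
Equal-tailed 90% interval: Gamma(90, 18) quantiles at 0.05 and 0.95.
Posterior mean ≈ 5.000, SD ≈ 0.527; a Normal approximation gives roughly [4.133, 5.867].
Exact: lower = 4.166; upper = 5.897.

[4.166, 5.897]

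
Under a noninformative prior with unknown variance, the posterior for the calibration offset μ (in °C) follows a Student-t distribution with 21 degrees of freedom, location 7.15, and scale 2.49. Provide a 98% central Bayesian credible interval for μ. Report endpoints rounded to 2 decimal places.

The t_21 distribution is symmetric; the 98% interval is 7.15 ± t·2.49 with t_{0.99,21} = 2.518.
Half-width: 2.518 × 2.49 = 6.27.
7.15 − 6.27 = 0.88; 7.15 + 6.27 = 13.42.

[0.88, 13.42]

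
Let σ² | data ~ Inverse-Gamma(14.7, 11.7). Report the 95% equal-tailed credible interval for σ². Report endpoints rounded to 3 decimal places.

Inverse-Gamma(14.7, 11.7) quantiles: F⁻¹(0.025) and F⁻¹(0.975).
Equivalently, 1/σ² ~ Gamma(14.7, rate = 11.7); invert its 0.975 and 0.025 quantiles.
Posterior mean ≈ 0.854, SD ≈ 0.240; a Normal approximation gives roughly [0.384, 1.324].
Exact: lower = 0.506; upper = 1.432.

[0.506, 1.432]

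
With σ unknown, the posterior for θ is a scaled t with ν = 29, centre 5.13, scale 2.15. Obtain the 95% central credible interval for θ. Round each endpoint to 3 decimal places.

[0.733, 9.527]

The t_29 distribution is symmetric; the 95% interval is 5.13 ± t·2.15 with t_{0.975,29} = 2.045.
Half-width: 2.045 × 2.15 = 4.397.
5.13 − 4.397 = 0.733; 5.13 + 4.397 = 9.527.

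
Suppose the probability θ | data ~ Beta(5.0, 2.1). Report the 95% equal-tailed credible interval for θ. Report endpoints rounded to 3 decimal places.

Posterior: Beta(5.0, 2.1).
Equal-tailed 95% interval: the 0.025 and 0.975 quantiles of Beta(5.0, 2.1).
Posterior mean ≈ 0.704, SD ≈ 0.160; a Normal approximation gives roughly [0.390, 1.019].
Exact: F⁻¹(0.025) = 0.350; F⁻¹(0.975) = 0.952.

[0.350, 0.952]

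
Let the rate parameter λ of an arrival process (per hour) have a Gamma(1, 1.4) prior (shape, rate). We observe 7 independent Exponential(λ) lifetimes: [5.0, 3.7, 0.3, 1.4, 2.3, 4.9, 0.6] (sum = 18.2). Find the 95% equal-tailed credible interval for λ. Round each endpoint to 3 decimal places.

Posterior: Gamma(1+7, 1.4+18.2) = Gamma(8, 19.6) (shape, rate).
Equal-tailed 95% interval: Gamma(8, 19.6) quantiles at 0.025 and 0.975.
Posterior mean ≈ 0.408, SD ≈ 0.144; a Normal approximation gives roughly [0.125, 0.691].
Exact: lower = 0.176; upper = 0.736.

[0.176, 0.736]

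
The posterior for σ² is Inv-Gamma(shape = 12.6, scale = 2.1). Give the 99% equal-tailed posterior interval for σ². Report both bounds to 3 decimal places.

Inverse-Gamma(12.6, 2.1) quantiles: F⁻¹(0.005) and F⁻¹(0.995).
Equivalently, 1/σ² ~ Gamma(12.6, rate = 2.1); invert its 0.995 and 0.005 quantiles.
Posterior mean ≈ 0.181, SD ≈ 0.056; a Normal approximation gives roughly [0.038, 0.324].
Exact: lower = 0.089; upper = 0.394.

[0.089, 0.394]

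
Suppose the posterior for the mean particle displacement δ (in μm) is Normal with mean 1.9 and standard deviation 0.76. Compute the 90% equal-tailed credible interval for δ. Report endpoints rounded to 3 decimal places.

The posterior is symmetric, so the 90% equal-tailed interval is δ = 1.9 ± z·0.76 with z = 1.645.
Half-width: 1.645 × 0.76 = 1.250.
1.9 − 1.250 = 0.650; 1.9 + 1.250 = 3.150.

[0.650, 3.150]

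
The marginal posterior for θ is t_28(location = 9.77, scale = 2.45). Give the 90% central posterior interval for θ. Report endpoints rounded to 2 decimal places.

The t_28 distribution is symmetric; the 90% interval is 9.77 ± t·2.45 with t_{0.95,28} = 1.701.
Half-width: 1.701 × 2.45 = 4.17.
9.77 − 4.17 = 5.60; 9.77 + 4.17 = 13.94.

[5.60, 13.94]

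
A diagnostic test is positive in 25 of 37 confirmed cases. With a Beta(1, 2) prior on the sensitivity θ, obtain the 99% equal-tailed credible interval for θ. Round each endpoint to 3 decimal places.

Posterior: Beta(1+25, 2+12) = Beta(26, 14).
Equal-tailed 99% interval: the 0.005 and 0.995 quantiles of Beta(26, 14).
Posterior mean ≈ 0.650, SD ≈ 0.074; a Normal approximation gives roughly [0.458, 0.842].
Exact: F⁻¹(0.005) = 0.449; F⁻¹(0.995) = 0.824.

[0.449, 0.824]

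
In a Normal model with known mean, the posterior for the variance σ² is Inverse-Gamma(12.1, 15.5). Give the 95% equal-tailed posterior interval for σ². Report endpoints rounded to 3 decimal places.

Inverse-Gamma(12.1, 15.5) quantiles: F⁻¹(0.025) and F⁻¹(0.975).
Equivalently, 1/σ² ~ Gamma(12.1, rate = 15.5); invert its 0.975 and 0.025 quantiles.
Posterior mean ≈ 1.396, SD ≈ 0.439; a Normal approximation gives roughly [0.535, 2.258].
Exact: lower = 0.782; upper = 2.471.

[0.782, 2.471]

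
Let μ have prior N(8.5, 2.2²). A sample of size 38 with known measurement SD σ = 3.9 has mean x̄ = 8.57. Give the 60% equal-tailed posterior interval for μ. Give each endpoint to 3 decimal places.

[8.053, 9.076]

Posterior precision = 1/2.2² + 38/3.9² = 0.2066 + 2.4984 = 2.7050, so posterior SD = 0.6080.
Posterior mean = (8.5/2.2² + 38·8.57/3.9²) / 2.7050 = 8.5647.
Interval: 8.5647 ± 0.842 × 0.6080 → [8.053, 9.076].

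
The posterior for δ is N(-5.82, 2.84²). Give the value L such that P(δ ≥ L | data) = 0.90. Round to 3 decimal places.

-9.460

Need L with P(δ ≥ L) = 0.90: L = -5.82 − z_{0.1}·2.84.
z = 1.282; L = -5.82 − 1.282 × 2.84 = -9.460.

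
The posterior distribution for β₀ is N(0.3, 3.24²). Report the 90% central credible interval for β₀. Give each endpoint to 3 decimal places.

[-5.029, 5.629]

The posterior is symmetric, so the 90% equal-tailed interval is β₀ = 0.3 ± z·3.24 with z = 1.645.
Half-width: 1.645 × 3.24 = 5.329.
0.3 − 5.329 = -5.029; 0.3 + 5.329 = 5.629.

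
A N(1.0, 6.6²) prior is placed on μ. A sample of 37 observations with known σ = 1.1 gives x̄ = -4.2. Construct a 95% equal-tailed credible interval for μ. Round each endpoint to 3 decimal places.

Posterior precision = 1/6.6² + 37/1.1² = 0.0230 + 30.5785 = 30.6015, so posterior SD = 0.1808.
Posterior mean = (1.0/6.6² + 37·-4.2/1.1²) / 30.6015 = -4.1961.
Interval: -4.1961 ± 1.960 × 0.1808 → [-4.550, -3.842].

[-4.550, -3.842]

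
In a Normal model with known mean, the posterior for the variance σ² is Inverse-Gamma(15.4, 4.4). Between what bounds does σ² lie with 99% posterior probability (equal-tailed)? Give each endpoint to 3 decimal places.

[0.161, 0.614]

Inverse-Gamma(15.4, 4.4) quantiles: F⁻¹(0.005) and F⁻¹(0.995).
Equivalently, 1/σ² ~ Gamma(15.4, rate = 4.4); invert its 0.995 and 0.005 quantiles.
Posterior mean ≈ 0.306, SD ≈ 0.083; a Normal approximation gives roughly [0.091, 0.521].
Exact: lower = 0.161; upper = 0.614.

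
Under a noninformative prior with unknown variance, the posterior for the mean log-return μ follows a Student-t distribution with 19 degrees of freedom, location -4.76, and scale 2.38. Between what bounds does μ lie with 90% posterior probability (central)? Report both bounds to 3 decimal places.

The t_19 distribution is symmetric; the 90% interval is -4.76 ± t·2.38 with t_{0.95,19} = 1.729.
Half-width: 1.729 × 2.38 = 4.115.
-4.76 − 4.115 = -8.875; -4.76 + 4.115 = -0.645.

[-8.875, -0.645]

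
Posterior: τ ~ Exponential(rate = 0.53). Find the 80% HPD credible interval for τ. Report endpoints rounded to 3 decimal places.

The exponential density is strictly decreasing on [0, ∞), so the HPD interval is anchored at 0: [0, q] with P(τ ≤ q) = 0.80.
q = −ln(1 − 0.80) / 0.53 = 1.6094 / 0.53 = 3.037.

[0.000, 3.037]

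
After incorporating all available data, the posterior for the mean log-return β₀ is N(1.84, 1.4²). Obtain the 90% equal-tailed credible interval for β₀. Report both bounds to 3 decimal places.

The posterior is symmetric, so the 90% equal-tailed interval is β₀ = 1.84 ± z·1.4 with z = 1.645.
Half-width: 1.645 × 1.4 = 2.303.
1.84 − 2.303 = -0.463; 1.84 + 2.303 = 4.143.

[-0.463, 4.143]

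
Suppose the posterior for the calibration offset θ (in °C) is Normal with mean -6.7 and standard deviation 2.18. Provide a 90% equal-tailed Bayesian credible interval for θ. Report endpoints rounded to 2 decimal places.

[-10.29, -3.11]

The posterior is symmetric, so the 90% equal-tailed interval is θ = -6.7 ± z·2.18 with z = 1.645.
Half-width: 1.645 × 2.18 = 3.59.
-6.7 − 3.59 = -10.29; -6.7 + 3.59 = -3.11.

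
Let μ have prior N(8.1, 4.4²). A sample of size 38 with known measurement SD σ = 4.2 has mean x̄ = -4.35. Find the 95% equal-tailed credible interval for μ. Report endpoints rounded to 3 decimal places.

Posterior precision = 1/4.4² + 38/4.2² = 0.0517 + 2.1542 = 2.2058, so posterior SD = 0.6733.
Posterior mean = (8.1/4.4² + 38·-4.35/4.2²) / 2.2058 = -4.0585.
Interval: -4.0585 ± 1.960 × 0.6733 → [-5.378, -2.739].

[-5.378, -2.739]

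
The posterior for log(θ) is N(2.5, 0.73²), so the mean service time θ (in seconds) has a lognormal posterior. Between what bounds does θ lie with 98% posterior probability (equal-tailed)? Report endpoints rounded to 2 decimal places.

[2.23, 66.57]

On the log scale the 98% interval is 2.5 ± 2.326 × 0.73 = [0.8018, 4.1982].
Exponentiate: [e^0.8018, e^4.1982] = [2.23, 66.57].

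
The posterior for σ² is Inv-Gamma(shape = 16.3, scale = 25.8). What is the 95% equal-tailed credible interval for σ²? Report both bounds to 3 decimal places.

[1.027, 2.753]

Inverse-Gamma(16.3, 25.8) quantiles: F⁻¹(0.025) and F⁻¹(0.975).
Equivalently, 1/σ² ~ Gamma(16.3, rate = 25.8); invert its 0.975 and 0.025 quantiles.
Posterior mean ≈ 1.686, SD ≈ 0.446; a Normal approximation gives roughly [0.812, 2.560].
Exact: lower = 1.027; upper = 2.753.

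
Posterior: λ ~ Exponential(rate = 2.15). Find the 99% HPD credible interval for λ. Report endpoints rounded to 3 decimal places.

The exponential density is strictly decreasing on [0, ∞), so the HPD interval is anchored at 0: [0, q] with P(λ ≤ q) = 0.99.
q = −ln(1 − 0.99) / 2.15 = 4.6052 / 2.15 = 2.142.

[0.000, 2.142]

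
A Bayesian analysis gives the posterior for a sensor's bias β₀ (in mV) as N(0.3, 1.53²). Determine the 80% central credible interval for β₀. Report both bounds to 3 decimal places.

The posterior is symmetric, so the 80% equal-tailed interval is β₀ = 0.3 ± z·1.53 with z = 1.282.
Half-width: 1.282 × 1.53 = 1.961.
0.3 − 1.961 = -1.661; 0.3 + 1.961 = 2.261.

[-1.661, 2.261]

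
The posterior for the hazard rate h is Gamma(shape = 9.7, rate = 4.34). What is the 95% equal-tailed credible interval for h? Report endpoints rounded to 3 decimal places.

[1.058, 3.846]

Posterior: Gamma(shape 9.7, rate 4.34).
Equal-tailed 95% interval: Gamma(9.7, 4.34) quantiles at 0.025 and 0.975.
Posterior mean ≈ 2.235, SD ≈ 0.718; a Normal approximation gives roughly [0.829, 3.642].
Exact: lower = 1.058; upper = 3.846.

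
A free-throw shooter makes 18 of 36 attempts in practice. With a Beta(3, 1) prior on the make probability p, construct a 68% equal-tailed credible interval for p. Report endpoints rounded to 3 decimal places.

Posterior: Beta(3+18, 1+18) = Beta(21, 19).
Equal-tailed 68% interval: the 0.16 and 0.84 quantiles of Beta(21, 19).
Posterior mean ≈ 0.525, SD ≈ 0.078; a Normal approximation gives roughly [0.447, 0.603].
Exact: F⁻¹(0.16) = 0.446; F⁻¹(0.84) = 0.604.

[0.446, 0.604]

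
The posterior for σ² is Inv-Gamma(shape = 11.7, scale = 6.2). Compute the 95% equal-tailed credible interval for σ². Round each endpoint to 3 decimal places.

[0.321, 1.036]

Inverse-Gamma(11.7, 6.2) quantiles: F⁻¹(0.025) and F⁻¹(0.975).
Equivalently, 1/σ² ~ Gamma(11.7, rate = 6.2); invert its 0.975 and 0.025 quantiles.
Posterior mean ≈ 0.579, SD ≈ 0.186; a Normal approximation gives roughly [0.215, 0.944].
Exact: lower = 0.321; upper = 1.036.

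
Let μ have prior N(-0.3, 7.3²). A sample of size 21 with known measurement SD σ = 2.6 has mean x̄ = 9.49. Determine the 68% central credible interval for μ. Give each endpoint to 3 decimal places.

Posterior precision = 1/7.3² + 21/2.6² = 0.0188 + 3.1065 = 3.1253, so posterior SD = 0.5657.
Posterior mean = (-0.3/7.3² + 21·9.49/2.6²) / 3.1253 = 9.4312.
Interval: 9.4312 ± 0.994 × 0.5657 → [8.869, 9.994].

[8.869, 9.994]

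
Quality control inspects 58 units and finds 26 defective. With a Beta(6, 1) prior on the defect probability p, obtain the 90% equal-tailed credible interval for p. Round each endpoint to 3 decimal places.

[0.391, 0.594]

Posterior: Beta(6+26, 1+32) = Beta(32, 33).
Equal-tailed 90% interval: the 0.05 and 0.95 quantiles of Beta(32, 33).
Posterior mean ≈ 0.492, SD ≈ 0.062; a Normal approximation gives roughly [0.391, 0.594].
Exact: F⁻¹(0.05) = 0.391; F⁻¹(0.95) = 0.594.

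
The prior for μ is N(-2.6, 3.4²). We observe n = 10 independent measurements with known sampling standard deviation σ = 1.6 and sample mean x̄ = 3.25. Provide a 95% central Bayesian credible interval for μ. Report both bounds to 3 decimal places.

Posterior precision = 1/3.4² + 10/1.6² = 0.0865 + 3.9062 = 3.9928, so posterior SD = 0.5005.
Posterior mean = (-2.6/3.4² + 10·3.25/1.6²) / 3.9928 = 3.1233.
Interval: 3.1233 ± 1.960 × 0.5005 → [2.142, 4.104].

[2.142, 4.104]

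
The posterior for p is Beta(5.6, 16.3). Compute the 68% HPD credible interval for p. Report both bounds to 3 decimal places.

The posterior is unimodal and skewed, so the HPD interval has equal density at both endpoints and is the shortest 68% interval.
Solving f(0.149) = f(0.330) with F(0.330) − F(0.149) = 0.68 gives [0.149, 0.330].
For comparison, the equal-tailed interval is [0.164, 0.348]; the HPD is narrower and shifted toward the mode.

[0.149, 0.330]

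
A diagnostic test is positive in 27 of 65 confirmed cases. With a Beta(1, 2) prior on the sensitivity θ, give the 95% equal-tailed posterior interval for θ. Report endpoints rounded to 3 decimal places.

Posterior: Beta(1+27, 2+38) = Beta(28, 40).
Equal-tailed 95% interval: the 0.025 and 0.975 quantiles of Beta(28, 40).
Posterior mean ≈ 0.412, SD ≈ 0.059; a Normal approximation gives roughly [0.296, 0.528].
Exact: F⁻¹(0.025) = 0.298; F⁻¹(0.975) = 0.530.

[0.298, 0.530]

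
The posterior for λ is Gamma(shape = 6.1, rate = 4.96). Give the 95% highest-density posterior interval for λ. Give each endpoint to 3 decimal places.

[0.366, 2.219]

The posterior is unimodal and skewed, so the HPD interval has equal density at both endpoints and is the shortest 95% interval.
Solving f(0.366) = f(2.219) with F(2.219) − F(0.366) = 0.95 gives [0.366, 2.219].
For comparison, the equal-tailed interval is [0.456, 2.381]; the HPD is narrower and shifted toward the mode.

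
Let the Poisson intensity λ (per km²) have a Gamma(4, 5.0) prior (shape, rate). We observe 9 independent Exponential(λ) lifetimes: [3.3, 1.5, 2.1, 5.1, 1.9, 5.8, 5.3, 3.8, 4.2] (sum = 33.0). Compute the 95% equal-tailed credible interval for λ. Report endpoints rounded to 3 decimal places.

Posterior: Gamma(4+9, 5.0+33.0) = Gamma(13, 38.0) (shape, rate).
Equal-tailed 95% interval: Gamma(13, 38.0) quantiles at 0.025 and 0.975.
Posterior mean ≈ 0.342, SD ≈ 0.095; a Normal approximation gives roughly [0.156, 0.528].
Exact: lower = 0.182; upper = 0.552.

[0.182, 0.552]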